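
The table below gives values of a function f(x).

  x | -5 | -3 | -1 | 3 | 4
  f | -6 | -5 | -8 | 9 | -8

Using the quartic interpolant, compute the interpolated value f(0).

-407/112

Evaluate each Lagrange basis at x = 0:
L_0(0) = (3)·(1)·(-3)·(-4)/[(-2)·(-4)·(-8)·(-9)] = 1/16
L_1(0) = (5)·(1)·(-3)·(-4)/[(2)·(-2)·(-6)·(-7)] = -5/14
L_2(0) = (5)·(3)·(-3)·(-4)/[(4)·(2)·(-4)·(-5)] = 9/8
L_3(0) = (5)·(3)·(1)·(-4)/[(8)·(6)·(4)·(-1)] = 5/16
L_4(0) = (5)·(3)·(1)·(-3)/[(9)·(7)·(5)·(1)] = -1/7
Sum: (-6)·(1/16) + (-5)·(-5/14) + (-8)·(9/8) + 9·(5/16) + (-8)·(-1/7) = -407/112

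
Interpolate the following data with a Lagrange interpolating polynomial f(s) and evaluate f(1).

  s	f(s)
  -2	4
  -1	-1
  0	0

7

Evaluate each Lagrange basis at s = 1:
L_0(1) = (2)·(1)/[(-1)·(-2)] = 1
L_1(1) = (3)·(1)/[(1)·(-1)] = -3
L_2(1) = (3)·(2)/[(2)·(1)] = 3
Sum: 4·(1) + (-1)·(-3) + 0 = 7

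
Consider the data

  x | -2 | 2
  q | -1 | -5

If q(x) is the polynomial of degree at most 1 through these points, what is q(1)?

Evaluate each Lagrange basis at x = 1:
L_0(1) = (-1)/[(-4)] = 1/4
L_1(1) = (3)/[(4)] = 3/4
Sum: (-1)·(1/4) + (-5)·(3/4) = -4

-4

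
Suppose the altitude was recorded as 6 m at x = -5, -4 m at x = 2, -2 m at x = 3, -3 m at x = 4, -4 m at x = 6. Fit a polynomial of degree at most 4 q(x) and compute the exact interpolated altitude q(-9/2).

-9303/704

Evaluate each Lagrange basis at x = -9/2:
L_0(-9/2) = (-13/2)·(-15/2)·(-17/2)·(-21/2)/[(-7)·(-8)·(-9)·(-11)] = 1105/1408
L_1(-9/2) = (1/2)·(-15/2)·(-17/2)·(-21/2)/[(7)·(-1)·(-2)·(-4)] = 765/128
L_2(-9/2) = (1/2)·(-13/2)·(-17/2)·(-21/2)/[(8)·(1)·(-1)·(-3)] = -1547/128
L_3(-9/2) = (1/2)·(-13/2)·(-15/2)·(-21/2)/[(9)·(2)·(1)·(-2)] = 455/64
L_4(-9/2) = (1/2)·(-13/2)·(-15/2)·(-17/2)/[(11)·(4)·(3)·(2)] = -1105/1408
Sum: 6·(1105/1408) + (-4)·(765/128) + (-2)·(-1547/128) + (-3)·(455/64) + (-4)·(-1105/1408) = -9303/704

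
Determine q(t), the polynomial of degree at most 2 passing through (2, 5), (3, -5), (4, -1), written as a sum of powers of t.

q(t) = 7t^2 - 45t + 67

Newton's divided differences:
q[2,3] = (-5 - 5) / (3 - 2) = -10
q[3,4] = (-1 - (-5)) / (4 - 3) = 4
q[2,3,4] = (4 - (-10)) / (4 - 2) = 7
q(t) = 5 + (-10)·(t - 2) + 7·(t - 2)(t - 3)
Expanding: q(t) = 7t^2 - 45t + 67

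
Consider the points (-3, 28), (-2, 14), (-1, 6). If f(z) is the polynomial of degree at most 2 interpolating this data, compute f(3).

34

Evaluate each Lagrange basis at z = 3:
L_0(3) = (5)·(4)/[(-1)·(-2)] = 10
L_1(3) = (6)·(4)/[(1)·(-1)] = -24
L_2(3) = (6)·(5)/[(2)·(1)] = 15
Sum: 28·(10) + 14·(-24) + 6·(15) = 34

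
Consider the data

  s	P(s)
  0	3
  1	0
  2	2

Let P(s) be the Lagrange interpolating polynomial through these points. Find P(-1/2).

Evaluate each Lagrange basis at s = -1/2:
L_0(-1/2) = (-3/2)·(-5/2)/[(-1)·(-2)] = 15/8
L_1(-1/2) = (-1/2)·(-5/2)/[(1)·(-1)] = -5/4
L_2(-1/2) = (-1/2)·(-3/2)/[(2)·(1)] = 3/8
Sum: 3·(15/8) + 0 + 2·(3/8) = 51/8

51/8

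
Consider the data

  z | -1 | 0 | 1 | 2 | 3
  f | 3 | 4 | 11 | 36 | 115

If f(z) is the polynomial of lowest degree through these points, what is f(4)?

Evaluate each Lagrange basis at z = 4:
L_0(4) = (4)·(3)·(2)·(1)/[(-1)·(-2)·(-3)·(-4)] = 1
L_1(4) = (5)·(3)·(2)·(1)/[(1)·(-1)·(-2)·(-3)] = -5
L_2(4) = (5)·(4)·(2)·(1)/[(2)·(1)·(-1)·(-2)] = 10
L_3(4) = (5)·(4)·(3)·(1)/[(3)·(2)·(1)·(-1)] = -10
L_4(4) = (5)·(4)·(3)·(2)/[(4)·(3)·(2)·(1)] = 5
Sum: 3·(1) + 4·(-5) + 11·(10) + 36·(-10) + 115·(5) = 308

308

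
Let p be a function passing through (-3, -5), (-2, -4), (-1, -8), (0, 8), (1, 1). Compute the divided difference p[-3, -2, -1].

p[-3,-2] = (-4 - (-5)) / (-2 - (-3)) = 1
p[-2,-1] = (-8 - (-4)) / (-1 - (-2)) = -4
p[-3,-2,-1] = (-4 - 1) / (-1 - (-3)) = -5/2

-5/2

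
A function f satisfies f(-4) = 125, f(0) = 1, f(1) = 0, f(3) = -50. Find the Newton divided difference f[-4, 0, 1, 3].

f[-4,0] = (1 - 125) / (0 - (-4)) = -31
f[0,1] = (0 - 1) / (1 - 0) = -1
f[1,3] = (-50 - 0) / (3 - 1) = -25
f[-4,0,1] = (-1 - (-31)) / (1 - (-4)) = 6
f[0,1,3] = (-25 - (-1)) / (3 - 0) = -8
f[-4,0,1,3] = (-8 - 6) / (3 - (-4)) = -2

-2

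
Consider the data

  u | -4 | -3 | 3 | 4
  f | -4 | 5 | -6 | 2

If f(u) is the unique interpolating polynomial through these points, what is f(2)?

Using Newton's divided-difference form:
f[-4,-3] = (5 - (-4)) / (-3 - (-4)) = 9
f[-3,3] = (-6 - 5) / (3 - (-3)) = -11/6
f[3,4] = (2 - (-6)) / (4 - 3) = 8
f[-4,-3,3] = (-11/6 - 9) / (3 - (-4)) = -65/42
f[-3,3,4] = (8 - (-11/6)) / (4 - (-3)) = 59/42
f[-4,-3,3,4] = (59/42 - (-65/42)) / (4 - (-4)) = 31/84
f(2) = -4 + 9·(6) + (-65/42)·(6)·(5) + (31/84)·(6)·(5)·(-1) = -15/2

-15/2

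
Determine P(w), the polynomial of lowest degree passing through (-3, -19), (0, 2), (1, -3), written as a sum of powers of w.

P(w) = -3w^2 - 2w + 2

Build the Lagrange basis polynomials:
L_0(w) = w(w - 1) / [12] = (1/12)w^2 - (1/12)w
L_1(w) = (w + 3)(w - 1) / [-3] = -(1/3)w^2 - (2/3)w + 1
L_2(w) = (w + 3)w / [4] = (1/4)w^2 + (3/4)w
P(w) = (-19)·L_0 + 2·L_1 + (-3)·L_2
  (-19)·L_0(w) = -(19/12)w^2 + (19/12)w
  2·L_1(w) = -(2/3)w^2 - (4/3)w + 2
  (-3)·L_2(w) = -(3/4)w^2 - (9/4)w
Adding term by term: -3w^2 - 2w + 2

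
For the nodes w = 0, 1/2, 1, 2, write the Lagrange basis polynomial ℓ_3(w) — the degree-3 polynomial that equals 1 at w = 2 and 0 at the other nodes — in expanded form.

ℓ_3(w) = (1/3)w^3 - (1/2)w^2 + (1/6)w

ℓ_3(w) = w(w - 1/2)(w - 1) / [(2)·(3/2)·(1)]
       = (w^3 - (3/2)w^2 + (1/2)w) / (3)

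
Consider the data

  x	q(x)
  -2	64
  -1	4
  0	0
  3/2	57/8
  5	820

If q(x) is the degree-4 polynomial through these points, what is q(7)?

Evaluate each Lagrange basis at x = 7:
L_0(7) = (8)·(7)·(11/2)·(2)/[(-1)·(-2)·(-7/2)·(-7)] = 88/7
L_1(7) = (9)·(7)·(11/2)·(2)/[(1)·(-1)·(-5/2)·(-6)] = -231/5
L_2(7) = (9)·(8)·(11/2)·(2)/[(2)·(1)·(-3/2)·(-5)] = 264/5
L_3(7) = (9)·(8)·(7)·(2)/[(7/2)·(5/2)·(3/2)·(-7/2)] = -768/35
L_4(7) = (9)·(8)·(7)·(11/2)/[(7)·(6)·(5)·(7/2)] = 132/35
Sum: 64·(88/7) + 4·(-231/5) + 0 + 57/8·(-768/35) + 820·(132/35) = 3556

3556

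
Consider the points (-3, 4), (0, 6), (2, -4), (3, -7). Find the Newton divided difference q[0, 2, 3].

q[0,2] = (-4 - 6) / (2 - 0) = -5
q[2,3] = (-7 - (-4)) / (3 - 2) = -3
q[0,2,3] = (-3 - (-5)) / (3 - 0) = 2/3

2/3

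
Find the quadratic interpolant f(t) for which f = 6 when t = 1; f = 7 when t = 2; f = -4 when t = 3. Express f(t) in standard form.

f(t) = -6t^2 + 19t - 7

Build the Lagrange basis polynomials:
L_0(t) = (t - 2)(t - 3) / [2] = (1/2)t^2 - (5/2)t + 3
L_1(t) = (t - 1)(t - 3) / [-1] = -t^2 + 4t - 3
L_2(t) = (t - 1)(t - 2) / [2] = (1/2)t^2 - (3/2)t + 1
f(t) = 6·L_0 + 7·L_1 + (-4)·L_2
  6·L_0(t) = 3t^2 - 15t + 18
  7·L_1(t) = -7t^2 + 28t - 21
  (-4)·L_2(t) = -2t^2 + 6t - 4
Adding term by term: -6t^2 + 19t - 7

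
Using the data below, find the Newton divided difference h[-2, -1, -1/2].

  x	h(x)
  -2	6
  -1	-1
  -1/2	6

h[-2,-1] = (-1 - 6) / (-1 - (-2)) = -7
h[-1,-1/2] = (6 - (-1)) / (-1/2 - (-1)) = 14
h[-2,-1,-1/2] = (14 - (-7)) / (-1/2 - (-2)) = 14

14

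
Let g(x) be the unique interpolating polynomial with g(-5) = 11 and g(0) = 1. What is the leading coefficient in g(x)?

-2

Build the Lagrange basis polynomials:
L_0(x) = x / [-5] = -(1/5)x
L_1(x) = (x + 5) / [5] = (1/5)x + 1
g(x) = 11·L_0 + 1·L_1
Only the coefficient of x is needed; take it from each L_i and combine:
11·(-1/5) + 1·(1/5) = -2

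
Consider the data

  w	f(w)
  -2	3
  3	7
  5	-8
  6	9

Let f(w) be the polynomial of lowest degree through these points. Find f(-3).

-2136/35

L_0(-3) = (-6)·(-8)·(-9)/[(-5)·(-7)·(-8)] = 54/35
L_1(-3) = (-1)·(-8)·(-9)/[(5)·(-2)·(-3)] = -12/5
L_2(-3) = (-1)·(-6)·(-9)/[(7)·(2)·(-1)] = 27/7
L_3(-3) = (-1)·(-6)·(-8)/[(8)·(3)·(1)] = -2
Sum: 3·(54/35) + 7·(-12/5) + (-8)·(27/7) + 9·(-2) = -2136/35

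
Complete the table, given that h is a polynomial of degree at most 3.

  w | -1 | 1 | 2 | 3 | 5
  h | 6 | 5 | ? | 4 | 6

69/16

The 4 known values determine h uniquely (degree ≤ 3).
Evaluate each Lagrange basis at w = 2:
L_0(2) = (1)·(-1)·(-3)/[(-2)·(-4)·(-6)] = -1/16
L_1(2) = (3)·(-1)·(-3)/[(2)·(-2)·(-4)] = 9/16
L_2(2) = (3)·(1)·(-3)/[(4)·(2)·(-2)] = 9/16
L_3(2) = (3)·(1)·(-1)/[(6)·(4)·(2)] = -1/16
Sum: 6·(-1/16) + 5·(9/16) + 4·(9/16) + 6·(-1/16) = 69/16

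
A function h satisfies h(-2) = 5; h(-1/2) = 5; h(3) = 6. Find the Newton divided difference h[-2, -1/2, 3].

2/35

h[-2,-1/2] = (5 - 5) / (-1/2 - (-2)) = 0
h[-1/2,3] = (6 - 5) / (3 - (-1/2)) = 2/7
h[-2,-1/2,3] = (2/7 - 0) / (3 - (-2)) = 2/35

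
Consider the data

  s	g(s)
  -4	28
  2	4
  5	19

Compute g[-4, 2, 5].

g[-4,2] = (4 - 28) / (2 - (-4)) = -4
g[2,5] = (19 - 4) / (5 - 2) = 5
g[-4,2,5] = (5 - (-4)) / (5 - (-4)) = 1

1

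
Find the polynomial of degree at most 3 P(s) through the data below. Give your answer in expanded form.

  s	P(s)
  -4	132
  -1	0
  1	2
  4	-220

L_0(s) = (s + 1)(s - 1)(s - 4) / [-120] = -(1/120)s^3 + (1/30)s^2 + (1/120)s - 1/30
L_1(s) = (s + 4)(s - 1)(s - 4) / [30] = (1/30)s^3 - (1/30)s^2 - (8/15)s + 8/15
L_2(s) = (s + 4)(s + 1)(s - 4) / [-30] = -(1/30)s^3 - (1/30)s^2 + (8/15)s + 8/15
L_3(s) = (s + 4)(s + 1)(s - 1) / [120] = (1/120)s^3 + (1/30)s^2 - (1/120)s - 1/30
P(s) = 132·L_0 + 0·L_1 + 2·L_2 + (-220)·L_3
  132·L_0(s) = -(11/10)s^3 + (22/5)s^2 + (11/10)s - 22/5
  0·L_1(s) = 0
  2·L_2(s) = -(1/15)s^3 - (1/15)s^2 + (16/15)s + 16/15
  (-220)·L_3(s) = -(11/6)s^3 - (22/3)s^2 + (11/6)s + 22/3
Adding term by term: -3s^3 - 3s^2 + 4s + 4

P(s) = -3s^3 - 3s^2 + 4s + 4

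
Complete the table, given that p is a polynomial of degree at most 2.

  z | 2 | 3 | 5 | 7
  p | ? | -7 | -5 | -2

-61/8

The 3 known values determine p uniquely (degree ≤ 2).
Evaluate each Lagrange basis at z = 2:
L_0(2) = (-3)·(-5)/[(-2)·(-4)] = 15/8
L_1(2) = (-1)·(-5)/[(2)·(-2)] = -5/4
L_2(2) = (-1)·(-3)/[(4)·(2)] = 3/8
Sum: (-7)·(15/8) + (-5)·(-5/4) + (-2)·(3/8) = -61/8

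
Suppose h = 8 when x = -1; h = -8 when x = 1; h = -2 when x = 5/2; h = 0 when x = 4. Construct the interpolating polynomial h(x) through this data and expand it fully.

h(x) = -(272/315)x^3 + (352/63)x^2 - (2248/315)x - 352/63

Newton's divided differences:
h[-1,1] = (-8 - 8) / (1 - (-1)) = -8
h[1,5/2] = (-2 - (-8)) / (5/2 - 1) = 4
h[5/2,4] = (0 - (-2)) / (4 - 5/2) = 4/3
h[-1,1,5/2] = (4 - (-8)) / (5/2 - (-1)) = 24/7
h[1,5/2,4] = (4/3 - 4) / (4 - 1) = -8/9
h[-1,1,5/2,4] = (-8/9 - 24/7) / (4 - (-1)) = -272/315
h(x) = 8 + (-8)·(x + 1) + (24/7)·(x + 1)(x - 1) + (-272/315)·(x + 1)(x - 1)(x - 5/2)
Expanding: h(x) = -(272/315)x^3 + (352/63)x^2 - (2248/315)x - 352/63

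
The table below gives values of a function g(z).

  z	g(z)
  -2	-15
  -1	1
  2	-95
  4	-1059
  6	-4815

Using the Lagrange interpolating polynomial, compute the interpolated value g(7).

-8655

Evaluate each Lagrange basis at z = 7:
L_0(7) = (8)·(5)·(3)·(1)/[(-1)·(-4)·(-6)·(-8)] = 5/8
L_1(7) = (9)·(5)·(3)·(1)/[(1)·(-3)·(-5)·(-7)] = -9/7
L_2(7) = (9)·(8)·(3)·(1)/[(4)·(3)·(-2)·(-4)] = 9/4
L_3(7) = (9)·(8)·(5)·(1)/[(6)·(5)·(2)·(-2)] = -3
L_4(7) = (9)·(8)·(5)·(3)/[(8)·(7)·(4)·(2)] = 135/56
Sum: (-15)·(5/8) + 1·(-9/7) + (-95)·(9/4) + (-1059)·(-3) + (-4815)·(135/56) = -8655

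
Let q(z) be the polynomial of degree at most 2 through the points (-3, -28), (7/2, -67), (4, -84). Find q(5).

Evaluate each Lagrange basis at z = 5:
L_0(5) = (3/2)·(1)/[(-13/2)·(-7)] = 3/91
L_1(5) = (8)·(1)/[(13/2)·(-1/2)] = -32/13
L_2(5) = (8)·(3/2)/[(7)·(1/2)] = 24/7
Sum: (-28)·(3/91) + (-67)·(-32/13) + (-84)·(24/7) = -124

-124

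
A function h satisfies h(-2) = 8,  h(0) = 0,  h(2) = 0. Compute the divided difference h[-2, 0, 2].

h[-2,0] = (0 - 8) / (0 - (-2)) = -4
h[0,2] = (0 - 0) / (2 - 0) = 0
h[-2,0,2] = (0 - (-4)) / (2 - (-2)) = 1

1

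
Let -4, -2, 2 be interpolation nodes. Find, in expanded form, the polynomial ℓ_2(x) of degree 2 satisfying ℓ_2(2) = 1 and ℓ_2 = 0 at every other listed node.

ℓ_2(x) = (x + 4)(x + 2) / [(6)·(4)]
       = (x^2 + 6x + 8) / (24)

ℓ_2(x) = (1/24)x^2 + (1/4)x + 1/3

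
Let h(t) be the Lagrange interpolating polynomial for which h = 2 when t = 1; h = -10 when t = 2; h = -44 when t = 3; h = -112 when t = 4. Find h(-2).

26

Evaluate each Lagrange basis at t = -2:
L_0(-2) = (-4)·(-5)·(-6)/[(-1)·(-2)·(-3)] = 20
L_1(-2) = (-3)·(-5)·(-6)/[(1)·(-1)·(-2)] = -45
L_2(-2) = (-3)·(-4)·(-6)/[(2)·(1)·(-1)] = 36
L_3(-2) = (-3)·(-4)·(-5)/[(3)·(2)·(1)] = -10
Sum: 2·(20) + (-10)·(-45) + (-44)·(36) + (-112)·(-10) = 26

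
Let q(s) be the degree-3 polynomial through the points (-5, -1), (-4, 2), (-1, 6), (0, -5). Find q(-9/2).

Evaluate each Lagrange basis at s = -9/2:
L_0(-9/2) = (-1/2)·(-7/2)·(-9/2)/[(-1)·(-4)·(-5)] = 63/160
L_1(-9/2) = (1/2)·(-7/2)·(-9/2)/[(1)·(-3)·(-4)] = 21/32
L_2(-9/2) = (1/2)·(-1/2)·(-9/2)/[(4)·(3)·(-1)] = -3/32
L_3(-9/2) = (1/2)·(-1/2)·(-7/2)/[(5)·(4)·(1)] = 7/160
Sum: (-1)·(63/160) + 2·(21/32) + 6·(-3/32) + (-5)·(7/160) = 11/80

11/80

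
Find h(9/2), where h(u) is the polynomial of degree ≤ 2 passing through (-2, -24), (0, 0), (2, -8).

-63

Evaluate each Lagrange basis at u = 9/2:
L_0(9/2) = (9/2)·(5/2)/[(-2)·(-4)] = 45/32
L_1(9/2) = (13/2)·(5/2)/[(2)·(-2)] = -65/16
L_2(9/2) = (13/2)·(9/2)/[(4)·(2)] = 117/32
Sum: (-24)·(45/32) + 0 + (-8)·(117/32) = -63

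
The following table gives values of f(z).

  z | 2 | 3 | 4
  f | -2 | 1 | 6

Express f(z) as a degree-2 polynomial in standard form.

f(z) = z^2 - 2z - 2

Newton's divided differences:
f[2,3] = (1 - (-2)) / (3 - 2) = 3
f[3,4] = (6 - 1) / (4 - 3) = 5
f[2,3,4] = (5 - 3) / (4 - 2) = 1
f(z) = -2 + 3·(z - 2) + 1·(z - 2)(z - 3)
Expanding: f(z) = z^2 - 2z - 2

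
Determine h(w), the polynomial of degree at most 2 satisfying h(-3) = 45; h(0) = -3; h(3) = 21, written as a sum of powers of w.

Newton's divided differences:
h[-3,0] = (-3 - 45) / (0 - (-3)) = -16
h[0,3] = (21 - (-3)) / (3 - 0) = 8
h[-3,0,3] = (8 - (-16)) / (3 - (-3)) = 4
h(w) = 45 + (-16)·(w + 3) + 4·(w + 3)w
Expanding: h(w) = 4w^2 - 4w - 3

h(w) = 4w^2 - 4w - 3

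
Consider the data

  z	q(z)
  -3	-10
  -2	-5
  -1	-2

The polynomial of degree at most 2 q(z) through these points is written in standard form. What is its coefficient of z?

0

L_0(z) = (z + 2)(z + 1) / [2] = (1/2)z^2 + (3/2)z + 1
L_1(z) = (z + 3)(z + 1) / [-1] = -z^2 - 4z - 3
L_2(z) = (z + 3)(z + 2) / [2] = (1/2)z^2 + (5/2)z + 3
q(z) = (-10)·L_0 + (-5)·L_1 + (-2)·L_2
Only the coefficient of z is needed; take it from each L_i and combine:
(-10)·(3/2) + (-5)·(-4) + (-2)·(5/2) = 0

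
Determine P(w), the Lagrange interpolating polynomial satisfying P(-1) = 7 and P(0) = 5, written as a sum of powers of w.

P(w) = -2w + 5

L_0(w) = w / [-1] = -w
L_1(w) = (w + 1) / [1] = w + 1
P(w) = 7·L_0 + 5·L_1
  7·L_0(w) = -7w
  5·L_1(w) = 5w + 5
Adding term by term: -2w + 5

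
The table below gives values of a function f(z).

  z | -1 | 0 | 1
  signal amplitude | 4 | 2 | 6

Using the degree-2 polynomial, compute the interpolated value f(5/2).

93/4

Evaluate each Lagrange basis at z = 5/2:
L_0(5/2) = (5/2)·(3/2)/[(-1)·(-2)] = 15/8
L_1(5/2) = (7/2)·(3/2)/[(1)·(-1)] = -21/4
L_2(5/2) = (7/2)·(5/2)/[(2)·(1)] = 35/8
Sum: 4·(15/8) + 2·(-21/4) + 6·(35/8) = 93/4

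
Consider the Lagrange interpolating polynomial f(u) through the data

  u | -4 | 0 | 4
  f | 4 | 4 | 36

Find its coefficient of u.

4

L_0(u) = u(u - 4) / [32] = (1/32)u^2 - (1/8)u
L_1(u) = (u + 4)(u - 4) / [-16] = -(1/16)u^2 + 1
L_2(u) = (u + 4)u / [32] = (1/32)u^2 + (1/8)u
f(u) = 4·L_0 + 4·L_1 + 36·L_2
Only the coefficient of u is needed; take it from each L_i and combine:
4·(-1/8) + 4·(0) + 36·(1/8) = 4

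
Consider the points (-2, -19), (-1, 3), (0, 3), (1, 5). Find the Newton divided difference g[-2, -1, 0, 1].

4

g[-2,-1] = (3 - (-19)) / (-1 - (-2)) = 22
g[-1,0] = (3 - 3) / (0 - (-1)) = 0
g[0,1] = (5 - 3) / (1 - 0) = 2
g[-2,-1,0] = (0 - 22) / (0 - (-2)) = -11
g[-1,0,1] = (2 - 0) / (1 - (-1)) = 1
g[-2,-1,0,1] = (1 - (-11)) / (1 - (-2)) = 4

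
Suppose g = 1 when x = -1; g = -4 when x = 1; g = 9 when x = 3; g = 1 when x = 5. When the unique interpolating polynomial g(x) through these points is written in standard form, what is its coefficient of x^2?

75/16

Build the Lagrange basis polynomials:
L_0(x) = (x - 1)(x - 3)(x - 5) / [-48] = -(1/48)x^3 + (3/16)x^2 - (23/48)x + 5/16
L_1(x) = (x + 1)(x - 3)(x - 5) / [16] = (1/16)x^3 - (7/16)x^2 + (7/16)x + 15/16
L_2(x) = (x + 1)(x - 1)(x - 5) / [-16] = -(1/16)x^3 + (5/16)x^2 + (1/16)x - 5/16
L_3(x) = (x + 1)(x - 1)(x - 3) / [48] = (1/48)x^3 - (1/16)x^2 - (1/48)x + 1/16
g(x) = 1·L_0 + (-4)·L_1 + 9·L_2 + 1·L_3
Only the coefficient of x^2 is needed; take it from each L_i and combine:
1·(3/16) + (-4)·(-7/16) + 9·(5/16) + 1·(-1/16) = 75/16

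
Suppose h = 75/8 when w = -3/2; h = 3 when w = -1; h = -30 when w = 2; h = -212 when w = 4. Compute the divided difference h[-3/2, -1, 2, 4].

h[-3/2,-1] = (3 - 75/8) / (-1 - (-3/2)) = -51/4
h[-1,2] = (-30 - 3) / (2 - (-1)) = -11
h[2,4] = (-212 - (-30)) / (4 - 2) = -91
h[-3/2,-1,2] = (-11 - (-51/4)) / (2 - (-3/2)) = 1/2
h[-1,2,4] = (-91 - (-11)) / (4 - (-1)) = -16
h[-3/2,-1,2,4] = (-16 - 1/2) / (4 - (-3/2)) = -3

-3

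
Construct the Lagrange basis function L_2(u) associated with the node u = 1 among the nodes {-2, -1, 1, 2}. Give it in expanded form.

L_2(u) = -(1/6)u^3 - (1/6)u^2 + (2/3)u + 2/3

L_2(u) = (u + 2)(u + 1)(u - 2) / [(3)·(2)·(-1)]
       = (u^3 + u^2 - 4u - 4) / (-6)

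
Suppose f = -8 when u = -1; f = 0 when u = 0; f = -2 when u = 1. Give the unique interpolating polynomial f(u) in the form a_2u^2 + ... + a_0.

f(u) = -5u^2 + 3u

L_0(u) = u(u - 1) / [2] = (1/2)u^2 - (1/2)u
L_1(u) = (u + 1)(u - 1) / [-1] = -u^2 + 1
L_2(u) = (u + 1)u / [2] = (1/2)u^2 + (1/2)u
f(u) = (-8)·L_0 + 0·L_1 + (-2)·L_2
  (-8)·L_0(u) = -4u^2 + 4u
  0·L_1(u) = 0
  (-2)·L_2(u) = -u^2 - u
Adding term by term: -5u^2 + 3u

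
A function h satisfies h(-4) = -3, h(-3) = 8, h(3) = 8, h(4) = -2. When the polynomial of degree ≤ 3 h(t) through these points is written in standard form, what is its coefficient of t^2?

-3/2

Build the Lagrange basis polynomials:
L_0(t) = (t + 3)(t - 3)(t - 4) / [-56] = -(1/56)t^3 + (1/14)t^2 + (9/56)t - 9/14
L_1(t) = (t + 4)(t - 3)(t - 4) / [42] = (1/42)t^3 - (1/14)t^2 - (8/21)t + 8/7
L_2(t) = (t + 4)(t + 3)(t - 4) / [-42] = -(1/42)t^3 - (1/14)t^2 + (8/21)t + 8/7
L_3(t) = (t + 4)(t + 3)(t - 3) / [56] = (1/56)t^3 + (1/14)t^2 - (9/56)t - 9/14
h(t) = (-3)·L_0 + 8·L_1 + 8·L_2 + (-2)·L_3
Only the coefficient of t^2 is needed; take it from each L_i and combine:
(-3)·(1/14) + 8·(-1/14) + 8·(-1/14) + (-2)·(1/14) = -3/2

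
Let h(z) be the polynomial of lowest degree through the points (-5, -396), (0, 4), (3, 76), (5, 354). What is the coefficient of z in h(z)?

L_0(z) = z(z - 3)(z - 5) / [-400] = -(1/400)z^3 + (1/50)z^2 - (3/80)z
L_1(z) = (z + 5)(z - 3)(z - 5) / [75] = (1/75)z^3 - (1/25)z^2 - (1/3)z + 1
L_2(z) = (z + 5)z(z - 5) / [-48] = -(1/48)z^3 + (25/48)z
L_3(z) = (z + 5)z(z - 3) / [100] = (1/100)z^3 + (1/50)z^2 - (3/20)z
h(z) = (-396)·L_0 + 4·L_1 + 76·L_2 + 354·L_3
Only the coefficient of z is needed; take it from each L_i and combine:
(-396)·(-3/80) + 4·(-1/3) + 76·(25/48) + 354·(-3/20) = 0

0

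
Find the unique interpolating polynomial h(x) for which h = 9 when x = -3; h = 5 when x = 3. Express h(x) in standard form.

h(x) = -(2/3)x + 7

L_0(x) = (x - 3) / [-6] = -(1/6)x + 1/2
L_1(x) = (x + 3) / [6] = (1/6)x + 1/2
h(x) = 9·L_0 + 5·L_1
  9·L_0(x) = -(3/2)x + 9/2
  5·L_1(x) = (5/6)x + 5/2
Adding term by term: -(2/3)x + 7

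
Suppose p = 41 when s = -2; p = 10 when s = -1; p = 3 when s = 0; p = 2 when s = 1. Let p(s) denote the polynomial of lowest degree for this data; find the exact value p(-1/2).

37/8

L_0(-1/2) = (1/2)·(-1/2)·(-3/2)/[(-1)·(-2)·(-3)] = -1/16
L_1(-1/2) = (3/2)·(-1/2)·(-3/2)/[(1)·(-1)·(-2)] = 9/16
L_2(-1/2) = (3/2)·(1/2)·(-3/2)/[(2)·(1)·(-1)] = 9/16
L_3(-1/2) = (3/2)·(1/2)·(-1/2)/[(3)·(2)·(1)] = -1/16
Sum: 41·(-1/16) + 10·(9/16) + 3·(9/16) + 2·(-1/16) = 37/8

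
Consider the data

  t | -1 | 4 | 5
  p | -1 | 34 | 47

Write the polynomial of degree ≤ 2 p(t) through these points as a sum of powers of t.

Build the Lagrange basis polynomials:
L_0(t) = (t - 4)(t - 5) / [30] = (1/30)t^2 - (3/10)t + 2/3
L_1(t) = (t + 1)(t - 5) / [-5] = -(1/5)t^2 + (4/5)t + 1
L_2(t) = (t + 1)(t - 4) / [6] = (1/6)t^2 - (1/2)t - 2/3
p(t) = (-1)·L_0 + 34·L_1 + 47·L_2
  (-1)·L_0(t) = -(1/30)t^2 + (3/10)t - 2/3
  34·L_1(t) = -(34/5)t^2 + (136/5)t + 34
  47·L_2(t) = (47/6)t^2 - (47/2)t - 94/3
Adding term by term: t^2 + 4t + 2

p(t) = t^2 + 4t + 2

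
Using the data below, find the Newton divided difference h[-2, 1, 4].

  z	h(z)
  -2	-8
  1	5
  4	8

-5/9

h[-2,1] = (5 - (-8)) / (1 - (-2)) = 13/3
h[1,4] = (8 - 5) / (4 - 1) = 1
h[-2,1,4] = (1 - 13/3) / (4 - (-2)) = -5/9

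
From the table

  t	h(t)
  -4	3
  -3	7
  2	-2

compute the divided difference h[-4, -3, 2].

h[-4,-3] = (7 - 3) / (-3 - (-4)) = 4
h[-3,2] = (-2 - 7) / (2 - (-3)) = -9/5
h[-4,-3,2] = (-9/5 - 4) / (2 - (-4)) = -29/30

-29/30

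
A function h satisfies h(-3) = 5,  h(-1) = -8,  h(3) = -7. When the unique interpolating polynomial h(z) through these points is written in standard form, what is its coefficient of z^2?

9/8

The leading coefficient equals the top divided difference h[-3,-1,3].
h[-3,-1] = (-8 - 5) / (-1 - (-3)) = -13/2
h[-1,3] = (-7 - (-8)) / (3 - (-1)) = 1/4
h[-3,-1,3] = (1/4 - (-13/2)) / (3 - (-3)) = 9/8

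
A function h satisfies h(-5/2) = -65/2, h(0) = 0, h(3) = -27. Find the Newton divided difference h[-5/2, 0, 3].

-4

h[-5/2,0] = (0 - (-65/2)) / (0 - (-5/2)) = 13
h[0,3] = (-27 - 0) / (3 - 0) = -9
h[-5/2,0,3] = (-9 - 13) / (3 - (-5/2)) = -4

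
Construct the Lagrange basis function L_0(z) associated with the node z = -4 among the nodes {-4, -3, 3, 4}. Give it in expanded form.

L_0(z) = (z + 3)(z - 3)(z - 4) / [(-1)·(-7)·(-8)]
       = (z^3 - 4z^2 - 9z + 36) / (-56)

L_0(z) = -(1/56)z^3 + (1/14)z^2 + (9/56)z - 9/14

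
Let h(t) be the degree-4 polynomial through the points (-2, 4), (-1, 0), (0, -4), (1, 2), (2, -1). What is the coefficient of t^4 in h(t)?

The leading coefficient equals the top divided difference h[-2,-1,0,1,2].
h[-2,-1] = (0 - 4) / (-1 - (-2)) = -4
h[-1,0] = (-4 - 0) / (0 - (-1)) = -4
h[0,1] = (2 - (-4)) / (1 - 0) = 6
h[1,2] = (-1 - 2) / (2 - 1) = -3
h[-2,-1,0] = (-4 - (-4)) / (0 - (-2)) = 0
h[-1,0,1] = (6 - (-4)) / (1 - (-1)) = 5
h[0,1,2] = (-3 - 6) / (2 - 0) = -9/2
h[-2,-1,0,1] = (5 - 0) / (1 - (-2)) = 5/3
h[-1,0,1,2] = (-9/2 - 5) / (2 - (-1)) = -19/6
h[-2,-1,0,1,2] = (-19/6 - 5/3) / (2 - (-2)) = -29/24

-29/24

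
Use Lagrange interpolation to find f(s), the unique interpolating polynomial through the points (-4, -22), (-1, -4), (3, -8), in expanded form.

Build the Lagrange basis polynomials:
L_0(s) = (s + 1)(s - 3) / [21] = (1/21)s^2 - (2/21)s - 1/7
L_1(s) = (s + 4)(s - 3) / [-12] = -(1/12)s^2 - (1/12)s + 1
L_2(s) = (s + 4)(s + 1) / [28] = (1/28)s^2 + (5/28)s + 1/7
f(s) = (-22)·L_0 + (-4)·L_1 + (-8)·L_2
  (-22)·L_0(s) = -(22/21)s^2 + (44/21)s + 22/7
  (-4)·L_1(s) = (1/3)s^2 + (1/3)s - 4
  (-8)·L_2(s) = -(2/7)s^2 - (10/7)s - 8/7
Adding term by term: -s^2 + s - 2

f(s) = -s^2 + s - 2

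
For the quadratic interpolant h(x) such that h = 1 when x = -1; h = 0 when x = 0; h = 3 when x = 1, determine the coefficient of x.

1

L_0(x) = x(x - 1) / [2] = (1/2)x^2 - (1/2)x
L_1(x) = (x + 1)(x - 1) / [-1] = -x^2 + 1
L_2(x) = (x + 1)x / [2] = (1/2)x^2 + (1/2)x
h(x) = 1·L_0 + 0·L_1 + 3·L_2
Only the coefficient of x is needed; take it from each L_i and combine:
1·(-1/2) + 0·(0) + 3·(1/2) = 1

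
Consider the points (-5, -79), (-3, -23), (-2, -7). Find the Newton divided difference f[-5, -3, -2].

-4

f[-5,-3] = (-23 - (-79)) / (-3 - (-5)) = 28
f[-3,-2] = (-7 - (-23)) / (-2 - (-3)) = 16
f[-5,-3,-2] = (16 - 28) / (-2 - (-5)) = -4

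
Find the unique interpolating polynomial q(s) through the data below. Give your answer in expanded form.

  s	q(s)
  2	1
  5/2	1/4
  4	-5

Build the Lagrange basis polynomials:
L_0(s) = (s - 5/2)(s - 4) / [1] = s^2 - (13/2)s + 10
L_1(s) = (s - 2)(s - 4) / [-3/4] = -(4/3)s^2 + 8s - 32/3
L_2(s) = (s - 2)(s - 5/2) / [3] = (1/3)s^2 - (3/2)s + 5/3
q(s) = 1·L_0 + (1/4)·L_1 + (-5)·L_2
  1·L_0(s) = s^2 - (13/2)s + 10
  (1/4)·L_1(s) = -(1/3)s^2 + 2s - 8/3
  (-5)·L_2(s) = -(5/3)s^2 + (15/2)s - 25/3
Adding term by term: -s^2 + 3s - 1

q(s) = -s^2 + 3s - 1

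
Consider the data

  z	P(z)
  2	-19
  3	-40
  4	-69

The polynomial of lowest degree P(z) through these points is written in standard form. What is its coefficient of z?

L_0(z) = (z - 3)(z - 4) / [2] = (1/2)z^2 - (7/2)z + 6
L_1(z) = (z - 2)(z - 4) / [-1] = -z^2 + 6z - 8
L_2(z) = (z - 2)(z - 3) / [2] = (1/2)z^2 - (5/2)z + 3
P(z) = (-19)·L_0 + (-40)·L_1 + (-69)·L_2
Only the coefficient of z is needed; take it from each L_i and combine:
(-19)·(-7/2) + (-40)·(6) + (-69)·(-5/2) = -1

-1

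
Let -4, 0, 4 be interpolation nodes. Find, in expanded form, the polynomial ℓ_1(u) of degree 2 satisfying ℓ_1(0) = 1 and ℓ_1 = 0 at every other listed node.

ℓ_1(u) = -(1/16)u^2 + 1

ℓ_1(u) = (u + 4)(u - 4) / [(4)·(-4)]
       = (u^2 - 16) / (-16)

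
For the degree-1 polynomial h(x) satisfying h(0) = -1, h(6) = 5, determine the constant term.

-1

L_0(x) = (x - 6) / [-6] = -(1/6)x + 1
L_1(x) = x / [6] = (1/6)x
h(x) = (-1)·L_0 + 5·L_1
Only the constant term is needed; take it from each L_i and combine:
(-1)·(1) + 5·(0) = -1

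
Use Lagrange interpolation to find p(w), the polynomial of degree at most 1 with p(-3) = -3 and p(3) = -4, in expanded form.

Build the Lagrange basis polynomials:
L_0(w) = (w - 3) / [-6] = -(1/6)w + 1/2
L_1(w) = (w + 3) / [6] = (1/6)w + 1/2
p(w) = (-3)·L_0 + (-4)·L_1
  (-3)·L_0(w) = (1/2)w - 3/2
  (-4)·L_1(w) = -(2/3)w - 2
Adding term by term: -(1/6)w - 7/2

p(w) = -(1/6)w - 7/2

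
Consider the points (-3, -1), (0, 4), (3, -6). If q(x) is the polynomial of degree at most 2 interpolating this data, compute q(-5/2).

7/8

Evaluate each Lagrange basis at x = -5/2:
L_0(-5/2) = (-5/2)·(-11/2)/[(-3)·(-6)] = 55/72
L_1(-5/2) = (1/2)·(-11/2)/[(3)·(-3)] = 11/36
L_2(-5/2) = (1/2)·(-5/2)/[(6)·(3)] = -5/72
Sum: (-1)·(55/72) + 4·(11/36) + (-6)·(-5/72) = 7/8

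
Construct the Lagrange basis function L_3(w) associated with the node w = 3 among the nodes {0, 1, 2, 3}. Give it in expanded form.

L_3(w) = (1/6)w^3 - (1/2)w^2 + (1/3)w

L_3(w) = w(w - 1)(w - 2) / [(3)·(2)·(1)]
       = (w^3 - 3w^2 + 2w) / (6)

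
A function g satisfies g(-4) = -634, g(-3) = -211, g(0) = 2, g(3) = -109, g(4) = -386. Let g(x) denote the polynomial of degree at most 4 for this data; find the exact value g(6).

-2164

Evaluate each Lagrange basis at x = 6:
L_0(6) = (9)·(6)·(3)·(2)/[(-1)·(-4)·(-7)·(-8)] = 81/56
L_1(6) = (10)·(6)·(3)·(2)/[(1)·(-3)·(-6)·(-7)] = -20/7
L_2(6) = (10)·(9)·(3)·(2)/[(4)·(3)·(-3)·(-4)] = 15/4
L_3(6) = (10)·(9)·(6)·(2)/[(7)·(6)·(3)·(-1)] = -60/7
L_4(6) = (10)·(9)·(6)·(3)/[(8)·(7)·(4)·(1)] = 405/56
Sum: (-634)·(81/56) + (-211)·(-20/7) + 2·(15/4) + (-109)·(-60/7) + (-386)·(405/56) = -2164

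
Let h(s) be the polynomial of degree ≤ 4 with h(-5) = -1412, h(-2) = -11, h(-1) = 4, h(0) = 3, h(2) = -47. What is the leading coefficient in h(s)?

The leading coefficient equals the top divided difference h[-5,-2,-1,0,2].
h[-5,-2] = (-11 - (-1412)) / (-2 - (-5)) = 467
h[-2,-1] = (4 - (-11)) / (-1 - (-2)) = 15
h[-1,0] = (3 - 4) / (0 - (-1)) = -1
h[0,2] = (-47 - 3) / (2 - 0) = -25
h[-5,-2,-1] = (15 - 467) / (-1 - (-5)) = -113
h[-2,-1,0] = (-1 - 15) / (0 - (-2)) = -8
h[-1,0,2] = (-25 - (-1)) / (2 - (-1)) = -8
h[-5,-2,-1,0] = (-8 - (-113)) / (0 - (-5)) = 21
h[-2,-1,0,2] = (-8 - (-8)) / (2 - (-2)) = 0
h[-5,-2,-1,0,2] = (0 - 21) / (2 - (-5)) = -3

-3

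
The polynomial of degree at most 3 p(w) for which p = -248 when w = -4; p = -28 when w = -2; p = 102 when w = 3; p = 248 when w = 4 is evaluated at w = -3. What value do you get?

L_0(-3) = (-1)·(-6)·(-7)/[(-2)·(-7)·(-8)] = 3/8
L_1(-3) = (1)·(-6)·(-7)/[(2)·(-5)·(-6)] = 7/10
L_2(-3) = (1)·(-1)·(-7)/[(7)·(5)·(-1)] = -1/5
L_3(-3) = (1)·(-1)·(-6)/[(8)·(6)·(1)] = 1/8
Sum: (-248)·(3/8) + (-28)·(7/10) + 102·(-1/5) + 248·(1/8) = -102

-102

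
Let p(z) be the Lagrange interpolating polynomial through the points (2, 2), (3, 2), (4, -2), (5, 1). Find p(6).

22

Evaluate each Lagrange basis at z = 6:
L_0(6) = (3)·(2)·(1)/[(-1)·(-2)·(-3)] = -1
L_1(6) = (4)·(2)·(1)/[(1)·(-1)·(-2)] = 4
L_2(6) = (4)·(3)·(1)/[(2)·(1)·(-1)] = -6
L_3(6) = (4)·(3)·(2)/[(3)·(2)·(1)] = 4
Sum: 2·(-1) + 2·(4) + (-2)·(-6) + 1·(4) = 22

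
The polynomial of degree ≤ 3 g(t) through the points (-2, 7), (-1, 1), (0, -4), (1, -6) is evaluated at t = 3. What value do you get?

7

L_0(3) = (4)·(3)·(2)/[(-1)·(-2)·(-3)] = -4
L_1(3) = (5)·(3)·(2)/[(1)·(-1)·(-2)] = 15
L_2(3) = (5)·(4)·(2)/[(2)·(1)·(-1)] = -20
L_3(3) = (5)·(4)·(3)/[(3)·(2)·(1)] = 10
Sum: 7·(-4) + 1·(15) + (-4)·(-20) + (-6)·(10) = 7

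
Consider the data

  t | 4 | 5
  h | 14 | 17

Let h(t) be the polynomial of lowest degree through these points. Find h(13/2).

43/2

Evaluate each Lagrange basis at t = 13/2:
L_0(13/2) = (3/2)/[(-1)] = -3/2
L_1(13/2) = (5/2)/[(1)] = 5/2
Sum: 14·(-3/2) + 17·(5/2) = 43/2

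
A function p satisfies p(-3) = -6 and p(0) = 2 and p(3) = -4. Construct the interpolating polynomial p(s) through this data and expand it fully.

Newton's divided differences:
p[-3,0] = (2 - (-6)) / (0 - (-3)) = 8/3
p[0,3] = (-4 - 2) / (3 - 0) = -2
p[-3,0,3] = (-2 - 8/3) / (3 - (-3)) = -7/9
p(s) = -6 + (8/3)·(s + 3) + (-7/9)·(s + 3)s
Expanding: p(s) = -(7/9)s^2 + (1/3)s + 2

p(s) = -(7/9)s^2 + (1/3)s + 2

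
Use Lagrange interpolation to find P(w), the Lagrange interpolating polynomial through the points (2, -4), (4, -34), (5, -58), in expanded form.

P(w) = -3w^2 + 3w + 2

Build the Lagrange basis polynomials:
L_0(w) = (w - 4)(w - 5) / [6] = (1/6)w^2 - (3/2)w + 10/3
L_1(w) = (w - 2)(w - 5) / [-2] = -(1/2)w^2 + (7/2)w - 5
L_2(w) = (w - 2)(w - 4) / [3] = (1/3)w^2 - 2w + 8/3
P(w) = (-4)·L_0 + (-34)·L_1 + (-58)·L_2
  (-4)·L_0(w) = -(2/3)w^2 + 6w - 40/3
  (-34)·L_1(w) = 17w^2 - 119w + 170
  (-58)·L_2(w) = -(58/3)w^2 + 116w - 464/3
Adding term by term: -3w^2 + 3w + 2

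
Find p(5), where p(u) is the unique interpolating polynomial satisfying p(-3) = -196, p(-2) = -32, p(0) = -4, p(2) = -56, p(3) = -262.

-1964

Evaluate each Lagrange basis at u = 5:
L_0(5) = (7)·(5)·(3)·(2)/[(-1)·(-3)·(-5)·(-6)] = 7/3
L_1(5) = (8)·(5)·(3)·(2)/[(1)·(-2)·(-4)·(-5)] = -6
L_2(5) = (8)·(7)·(3)·(2)/[(3)·(2)·(-2)·(-3)] = 28/3
L_3(5) = (8)·(7)·(5)·(2)/[(5)·(4)·(2)·(-1)] = -14
L_4(5) = (8)·(7)·(5)·(3)/[(6)·(5)·(3)·(1)] = 28/3
Sum: (-196)·(7/3) + (-32)·(-6) + (-4)·(28/3) + (-56)·(-14) + (-262)·(28/3) = -1964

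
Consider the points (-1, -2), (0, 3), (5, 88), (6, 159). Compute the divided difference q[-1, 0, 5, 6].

q[-1,0] = (3 - (-2)) / (0 - (-1)) = 5
q[0,5] = (88 - 3) / (5 - 0) = 17
q[5,6] = (159 - 88) / (6 - 5) = 71
q[-1,0,5] = (17 - 5) / (5 - (-1)) = 2
q[0,5,6] = (71 - 17) / (6 - 0) = 9
q[-1,0,5,6] = (9 - 2) / (6 - (-1)) = 1

1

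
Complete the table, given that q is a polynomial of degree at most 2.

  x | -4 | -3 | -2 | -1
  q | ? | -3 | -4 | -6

-3

The 3 known values determine q uniquely (degree ≤ 2).
Evaluate each Lagrange basis at x = -4:
L_0(-4) = (-2)·(-3)/[(-1)·(-2)] = 3
L_1(-4) = (-1)·(-3)/[(1)·(-1)] = -3
L_2(-4) = (-1)·(-2)/[(2)·(1)] = 1
Sum: (-3)·(3) + (-4)·(-3) + (-6)·(1) = -3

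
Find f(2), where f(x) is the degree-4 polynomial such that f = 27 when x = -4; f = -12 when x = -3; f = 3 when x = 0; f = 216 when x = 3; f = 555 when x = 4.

Evaluate each Lagrange basis at x = 2:
L_0(2) = (5)·(2)·(-1)·(-2)/[(-1)·(-4)·(-7)·(-8)] = 5/56
L_1(2) = (6)·(2)·(-1)·(-2)/[(1)·(-3)·(-6)·(-7)] = -4/21
L_2(2) = (6)·(5)·(-1)·(-2)/[(4)·(3)·(-3)·(-4)] = 5/12
L_3(2) = (6)·(5)·(2)·(-2)/[(7)·(6)·(3)·(-1)] = 20/21
L_4(2) = (6)·(5)·(2)·(-1)/[(8)·(7)·(4)·(1)] = -15/56
Sum: 27·(5/56) + (-12)·(-4/21) + 3·(5/12) + 216·(20/21) + 555·(-15/56) = 63

63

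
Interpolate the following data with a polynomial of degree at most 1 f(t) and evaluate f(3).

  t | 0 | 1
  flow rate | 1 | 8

Evaluate each Lagrange basis at t = 3:
L_0(3) = (2)/[(-1)] = -2
L_1(3) = (3)/[(1)] = 3
Sum: 1·(-2) + 8·(3) = 22

22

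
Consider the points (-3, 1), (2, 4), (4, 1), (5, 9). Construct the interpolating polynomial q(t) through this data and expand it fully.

Newton's divided differences:
q[-3,2] = (4 - 1) / (2 - (-3)) = 3/5
q[2,4] = (1 - 4) / (4 - 2) = -3/2
q[4,5] = (9 - 1) / (5 - 4) = 8
q[-3,2,4] = (-3/2 - 3/5) / (4 - (-3)) = -3/10
q[2,4,5] = (8 - (-3/2)) / (5 - 2) = 19/6
q[-3,2,4,5] = (19/6 - (-3/10)) / (5 - (-3)) = 13/30
q(t) = 1 + (3/5)·(t + 3) + (-3/10)·(t + 3)(t - 2) + (13/30)·(t + 3)(t - 2)(t - 4)
Expanding: q(t) = (13/30)t^3 - (8/5)t^2 - (121/30)t + 15

q(t) = (13/30)t^3 - (8/5)t^2 - (121/30)t + 15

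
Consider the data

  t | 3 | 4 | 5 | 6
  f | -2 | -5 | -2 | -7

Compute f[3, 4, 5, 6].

f[3,4] = (-5 - (-2)) / (4 - 3) = -3
f[4,5] = (-2 - (-5)) / (5 - 4) = 3
f[5,6] = (-7 - (-2)) / (6 - 5) = -5
f[3,4,5] = (3 - (-3)) / (5 - 3) = 3
f[4,5,6] = (-5 - 3) / (6 - 4) = -4
f[3,4,5,6] = (-4 - 3) / (6 - 3) = -7/3

-7/3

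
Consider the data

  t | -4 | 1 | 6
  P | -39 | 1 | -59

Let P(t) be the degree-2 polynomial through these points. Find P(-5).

-59

Evaluate each Lagrange basis at t = -5:
L_0(-5) = (-6)·(-11)/[(-5)·(-10)] = 33/25
L_1(-5) = (-1)·(-11)/[(5)·(-5)] = -11/25
L_2(-5) = (-1)·(-6)/[(10)·(5)] = 3/25
Sum: (-39)·(33/25) + 1·(-11/25) + (-59)·(3/25) = -59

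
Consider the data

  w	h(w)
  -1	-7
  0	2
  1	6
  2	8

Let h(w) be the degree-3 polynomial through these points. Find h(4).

L_0(4) = (4)·(3)·(2)/[(-1)·(-2)·(-3)] = -4
L_1(4) = (5)·(3)·(2)/[(1)·(-1)·(-2)] = 15
L_2(4) = (5)·(4)·(2)/[(2)·(1)·(-1)] = -20
L_3(4) = (5)·(4)·(3)/[(3)·(2)·(1)] = 10
Sum: (-7)·(-4) + 2·(15) + 6·(-20) + 8·(10) = 18

18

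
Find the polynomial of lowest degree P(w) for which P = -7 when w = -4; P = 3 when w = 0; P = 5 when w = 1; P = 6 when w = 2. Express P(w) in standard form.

Build the Lagrange basis polynomials:
L_0(w) = w(w - 1)(w - 2) / [-120] = -(1/120)w^3 + (1/40)w^2 - (1/60)w
L_1(w) = (w + 4)(w - 1)(w - 2) / [8] = (1/8)w^3 + (1/8)w^2 - (5/4)w + 1
L_2(w) = (w + 4)w(w - 2) / [-5] = -(1/5)w^3 - (2/5)w^2 + (8/5)w
L_3(w) = (w + 4)w(w - 1) / [12] = (1/12)w^3 + (1/4)w^2 - (1/3)w
P(w) = (-7)·L_0 + 3·L_1 + 5·L_2 + 6·L_3
  (-7)·L_0(w) = (7/120)w^3 - (7/40)w^2 + (7/60)w
  3·L_1(w) = (3/8)w^3 + (3/8)w^2 - (15/4)w + 3
  5·L_2(w) = -w^3 - 2w^2 + 8w
  6·L_3(w) = (1/2)w^3 + (3/2)w^2 - 2w
Adding term by term: -(1/15)w^3 - (3/10)w^2 + (71/30)w + 3

P(w) = -(1/15)w^3 - (3/10)w^2 + (71/30)w + 3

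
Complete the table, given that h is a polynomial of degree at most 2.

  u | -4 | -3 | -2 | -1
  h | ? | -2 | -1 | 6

The 3 known values determine h uniquely (degree ≤ 2).
Evaluate each Lagrange basis at u = -4:
L_0(-4) = (-2)·(-3)/[(-1)·(-2)] = 3
L_1(-4) = (-1)·(-3)/[(1)·(-1)] = -3
L_2(-4) = (-1)·(-2)/[(2)·(1)] = 1
Sum: (-2)·(3) + (-1)·(-3) + 6·(1) = 3

3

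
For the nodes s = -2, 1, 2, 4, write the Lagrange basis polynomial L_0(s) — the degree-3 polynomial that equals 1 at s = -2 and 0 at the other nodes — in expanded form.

L_0(s) = (s - 1)(s - 2)(s - 4) / [(-3)·(-4)·(-6)]
       = (s^3 - 7s^2 + 14s - 8) / (-72)

L_0(s) = -(1/72)s^3 + (7/72)s^2 - (7/36)s + 1/9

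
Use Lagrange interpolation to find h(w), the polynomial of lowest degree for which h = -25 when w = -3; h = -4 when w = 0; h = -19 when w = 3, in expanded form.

h(w) = -2w^2 + w - 4

L_0(w) = w(w - 3) / [18] = (1/18)w^2 - (1/6)w
L_1(w) = (w + 3)(w - 3) / [-9] = -(1/9)w^2 + 1
L_2(w) = (w + 3)w / [18] = (1/18)w^2 + (1/6)w
h(w) = (-25)·L_0 + (-4)·L_1 + (-19)·L_2
  (-25)·L_0(w) = -(25/18)w^2 + (25/6)w
  (-4)·L_1(w) = (4/9)w^2 - 4
  (-19)·L_2(w) = -(19/18)w^2 - (19/6)w
Adding term by term: -2w^2 + w - 4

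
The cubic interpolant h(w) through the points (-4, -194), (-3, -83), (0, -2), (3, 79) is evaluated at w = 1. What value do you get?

Evaluate each Lagrange basis at w = 1:
L_0(1) = (4)·(1)·(-2)/[(-1)·(-4)·(-7)] = 2/7
L_1(1) = (5)·(1)·(-2)/[(1)·(-3)·(-6)] = -5/9
L_2(1) = (5)·(4)·(-2)/[(4)·(3)·(-3)] = 10/9
L_3(1) = (5)·(4)·(1)/[(7)·(6)·(3)] = 10/63
Sum: (-194)·(2/7) + (-83)·(-5/9) + (-2)·(10/9) + 79·(10/63) = 1

1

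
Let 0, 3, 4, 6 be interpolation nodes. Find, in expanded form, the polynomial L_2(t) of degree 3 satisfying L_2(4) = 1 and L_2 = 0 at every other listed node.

L_2(t) = -(1/8)t^3 + (9/8)t^2 - (9/4)t

L_2(t) = t(t - 3)(t - 6) / [(4)·(1)·(-2)]
       = (t^3 - 9t^2 + 18t) / (-8)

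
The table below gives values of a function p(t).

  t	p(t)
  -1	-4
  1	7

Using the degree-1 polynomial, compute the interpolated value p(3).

L_0(3) = (2)/[(-2)] = -1
L_1(3) = (4)/[(2)] = 2
Sum: (-4)·(-1) + 7·(2) = 18

18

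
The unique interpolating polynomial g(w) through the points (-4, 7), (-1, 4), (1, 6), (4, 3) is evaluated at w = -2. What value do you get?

18/5

Using Newton's divided-difference form:
g[-4,-1] = (4 - 7) / (-1 - (-4)) = -1
g[-1,1] = (6 - 4) / (1 - (-1)) = 1
g[1,4] = (3 - 6) / (4 - 1) = -1
g[-4,-1,1] = (1 - (-1)) / (1 - (-4)) = 2/5
g[-1,1,4] = (-1 - 1) / (4 - (-1)) = -2/5
g[-4,-1,1,4] = (-2/5 - 2/5) / (4 - (-4)) = -1/10
g(-2) = 7 + (-1)·(2) + (2/5)·(2)·(-1) + (-1/10)·(2)·(-1)·(-3) = 18/5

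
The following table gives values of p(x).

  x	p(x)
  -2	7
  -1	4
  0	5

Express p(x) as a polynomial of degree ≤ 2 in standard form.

p(x) = 2x^2 + 3x + 5

L_0(x) = (x + 1)x / [2] = (1/2)x^2 + (1/2)x
L_1(x) = (x + 2)x / [-1] = -x^2 - 2x
L_2(x) = (x + 2)(x + 1) / [2] = (1/2)x^2 + (3/2)x + 1
p(x) = 7·L_0 + 4·L_1 + 5·L_2
  7·L_0(x) = (7/2)x^2 + (7/2)x
  4·L_1(x) = -4x^2 - 8x
  5·L_2(x) = (5/2)x^2 + (15/2)x + 5
Adding term by term: 2x^2 + 3x + 5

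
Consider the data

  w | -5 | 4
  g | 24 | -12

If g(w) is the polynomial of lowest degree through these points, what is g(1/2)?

2

Evaluate each Lagrange basis at w = 1/2:
L_0(1/2) = (-7/2)/[(-9)] = 7/18
L_1(1/2) = (11/2)/[(9)] = 11/18
Sum: 24·(7/18) + (-12)·(11/18) = 2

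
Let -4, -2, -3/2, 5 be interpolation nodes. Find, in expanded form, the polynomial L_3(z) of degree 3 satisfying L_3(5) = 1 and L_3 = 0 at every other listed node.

L_3(z) = (z + 4)(z + 2)(z + 3/2) / [(9)·(7)·(13/2)]
       = (z^3 + (15/2)z^2 + 17z + 12) / (819/2)

L_3(z) = (2/819)z^3 + (5/273)z^2 + (34/819)z + 8/273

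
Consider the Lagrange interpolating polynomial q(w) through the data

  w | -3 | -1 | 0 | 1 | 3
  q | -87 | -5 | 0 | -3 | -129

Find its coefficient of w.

2

Build the Lagrange basis polynomials:
L_0(w) = (w + 1)w(w - 1)(w - 3) / [144] = (1/144)w^4 - (1/48)w^3 - (1/144)w^2 + (1/48)w
L_1(w) = (w + 3)w(w - 1)(w - 3) / [-16] = -(1/16)w^4 + (1/16)w^3 + (9/16)w^2 - (9/16)w
L_2(w) = (w + 3)(w + 1)(w - 1)(w - 3) / [9] = (1/9)w^4 - (10/9)w^2 + 1
L_3(w) = (w + 3)(w + 1)w(w - 3) / [-16] = -(1/16)w^4 - (1/16)w^3 + (9/16)w^2 + (9/16)w
L_4(w) = (w + 3)(w + 1)w(w - 1) / [144] = (1/144)w^4 + (1/48)w^3 - (1/144)w^2 - (1/48)w
q(w) = (-87)·L_0 + (-5)·L_1 + 0·L_2 + (-3)·L_3 + (-129)·L_4
Only the coefficient of w is needed; take it from each L_i and combine:
(-87)·(1/48) + (-5)·(-9/16) + 0·(0) + (-3)·(9/16) + (-129)·(-1/48) = 2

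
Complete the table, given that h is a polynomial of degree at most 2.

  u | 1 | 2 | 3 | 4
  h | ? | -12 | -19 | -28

The 3 known values determine h uniquely (degree ≤ 2).
Evaluate each Lagrange basis at u = 1:
L_0(1) = (-2)·(-3)/[(-1)·(-2)] = 3
L_1(1) = (-1)·(-3)/[(1)·(-1)] = -3
L_2(1) = (-1)·(-2)/[(2)·(1)] = 1
Sum: (-12)·(3) + (-19)·(-3) + (-28)·(1) = -7

-7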